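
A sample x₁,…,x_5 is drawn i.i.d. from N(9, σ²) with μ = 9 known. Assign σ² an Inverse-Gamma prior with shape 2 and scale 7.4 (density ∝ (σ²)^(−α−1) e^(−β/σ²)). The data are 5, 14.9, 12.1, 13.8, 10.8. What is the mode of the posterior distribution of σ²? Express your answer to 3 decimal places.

σ̂²_MAP = 9.227

Sum of squared deviations about the known mean: SS = (5−9)² + (14.9−9)² + (12.1−9)² + (13.8−9)² + (10.8−9)² = 86.7.
The Normal likelihood contributes (σ²)^(−n/2) exp(−SS/(2σ²)), so the posterior is Inverse-Gamma(α + n/2, β + SS/2) = Inverse-Gamma(4.5, 50.75).
The mode of Inverse-Gamma(a, b) is b/(a+1) = 50.75/5.5 ≈ 9.227.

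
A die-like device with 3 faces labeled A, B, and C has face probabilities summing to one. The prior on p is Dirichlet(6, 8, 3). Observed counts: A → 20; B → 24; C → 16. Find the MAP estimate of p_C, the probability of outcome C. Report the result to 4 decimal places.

The posterior is Dirichlet(αᵢ + nᵢ) = Dirichlet(26, 32, 19).
For a Dirichlet(a₁,…,a_K) with all aᵢ > 1, the mode has j-th component (aⱼ − 1)/(Σaᵢ − K).
Here Σaᵢ = 77 and K = 3, so p_C = (19 − 1)/(77 − 3) = 18/74 ≈ 0.2432.

MAP estimate of p_C = 0.2432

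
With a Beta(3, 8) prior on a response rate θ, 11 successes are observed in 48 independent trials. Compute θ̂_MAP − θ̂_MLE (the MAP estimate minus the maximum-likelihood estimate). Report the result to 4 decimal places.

Posterior is Beta(14, 45); MAP = (14−1)/(59−2) = 13/57 ≈ 0.22807.
MLE ignores the prior: θ̂_MLE = k/n = 11/48 ≈ 0.22917.
Difference = 13/57 − 11/48 = -1/912 ≈ -0.0011.

MAP − MLE = -0.0011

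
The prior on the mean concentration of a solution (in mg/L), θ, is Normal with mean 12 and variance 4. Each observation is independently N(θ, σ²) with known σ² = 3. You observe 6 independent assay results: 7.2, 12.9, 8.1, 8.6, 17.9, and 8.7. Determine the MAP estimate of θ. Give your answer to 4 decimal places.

θ̂_MAP = 10.7259

n = 6; x̄ = (7.2 + 12.9 + 8.1 + 8.6 + 17.9 + 8.7)/6 = 63.4/6 = 317/30 ≈ 10.5667.
For a Normal prior and Normal likelihood with known variance, the posterior is Normal; its mode equals its mean, the precision-weighted average.
Prior precision 1/σ₀² = 1/4 = 0.25; data precision n/σ² = 6/3 = 2.
θ̂ = (0.25·12 + 2·(317/30)) / (0.25 + 2) = (362/15)/2.25 = 1448/135 ≈ 10.7259.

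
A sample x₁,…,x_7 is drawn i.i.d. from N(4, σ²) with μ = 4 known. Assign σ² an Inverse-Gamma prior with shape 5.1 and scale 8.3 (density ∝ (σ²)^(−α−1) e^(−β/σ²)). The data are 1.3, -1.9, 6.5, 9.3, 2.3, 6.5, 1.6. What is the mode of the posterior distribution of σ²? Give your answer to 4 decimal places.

Sum of squared deviations about the known mean: SS = (1.3−4)² + (-1.9−4)² + (6.5−4)² + (9.3−4)² + (2.3−4)² + (6.5−4)² + (1.6−4)² = 91.34.
The Normal likelihood contributes (σ²)^(−n/2) exp(−SS/(2σ²)), so the posterior is Inverse-Gamma(α + n/2, β + SS/2) = Inverse-Gamma(8.6, 53.97).
The mode of Inverse-Gamma(a, b) is b/(a+1) = 53.97/9.6 ≈ 5.6219.

σ̂²_MAP = 5.6219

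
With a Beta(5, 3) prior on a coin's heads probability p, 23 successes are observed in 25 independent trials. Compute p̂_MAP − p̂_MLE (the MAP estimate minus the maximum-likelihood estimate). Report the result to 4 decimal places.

Posterior is Beta(28, 5); MAP = (28−1)/(33−2) = 27/31 ≈ 0.87097.
MLE ignores the prior: p̂_MLE = k/n = 23/25 ≈ 0.92000.
Difference = 27/31 − 23/25 = -38/775 ≈ -0.0490.

MAP − MLE = -0.0490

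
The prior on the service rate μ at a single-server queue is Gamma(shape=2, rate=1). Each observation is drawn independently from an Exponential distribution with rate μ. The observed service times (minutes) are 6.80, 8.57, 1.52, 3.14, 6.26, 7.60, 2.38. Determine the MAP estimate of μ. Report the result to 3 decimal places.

The Exponential(rate=μ) likelihood is ∝ μ^n e^(−μΣtᵢ). Here n = 7 and Σtᵢ = 6.80 + 8.57 + 1.52 + 3.14 + 6.26 + 7.60 + 2.38 = 36.27.
Posterior ∝ μe^(−1μ) · μ^7e^(−36.27μ) = μ^8e^(−37.27μ), i.e. Gamma(9, 37.27).
Mode = (a−1)/b = 8/37.27 ≈ 0.215.

μ̂_MAP = 0.215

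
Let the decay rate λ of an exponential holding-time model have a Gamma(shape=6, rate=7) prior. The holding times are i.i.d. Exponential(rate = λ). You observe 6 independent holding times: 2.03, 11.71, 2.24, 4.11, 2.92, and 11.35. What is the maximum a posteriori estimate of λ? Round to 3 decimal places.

The Exponential(rate=λ) likelihood is ∝ λ^n e^(−λΣtᵢ). Here n = 6 and Σtᵢ = 2.03 + 11.71 + 2.24 + 4.11 + 2.92 + 11.35 = 34.36.
Posterior ∝ λ^5e^(−7λ) · λ^6e^(−34.36λ) = λ^11e^(−41.36λ), i.e. Gamma(12, 41.36).
Mode = (a−1)/b = 11/41.36 ≈ 0.266.

λ̂_MAP = 0.266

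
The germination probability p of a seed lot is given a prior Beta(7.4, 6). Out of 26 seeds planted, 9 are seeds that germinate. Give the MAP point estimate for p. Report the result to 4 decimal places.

p̂_MAP = 0.4118

Prior: Beta(7.4, 6).
Data: 9 successes in 26 trials. The binomial likelihood contributes p^9(1−p)^17, so the posterior is Beta(7.4+9, 6+17) = Beta(16.4, 23).
For Beta(a, b) with a, b > 1 the mode is (a−1)/(a+b−2) = 15.4/37.4 ≈ 0.4118.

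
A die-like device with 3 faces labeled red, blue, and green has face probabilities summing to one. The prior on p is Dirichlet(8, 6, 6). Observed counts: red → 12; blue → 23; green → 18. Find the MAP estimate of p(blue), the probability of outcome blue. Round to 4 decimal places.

The posterior is Dirichlet(αᵢ + nᵢ) = Dirichlet(20, 29, 24).
For a Dirichlet(a₁,…,a_K) with all aᵢ > 1, the mode has j-th component (aⱼ − 1)/(Σaᵢ − K).
Here Σaᵢ = 73 and K = 3, so p(blue) = (29 − 1)/(73 − 3) = 28/70 ≈ 0.4000.

MAP estimate of p(blue) = 0.4000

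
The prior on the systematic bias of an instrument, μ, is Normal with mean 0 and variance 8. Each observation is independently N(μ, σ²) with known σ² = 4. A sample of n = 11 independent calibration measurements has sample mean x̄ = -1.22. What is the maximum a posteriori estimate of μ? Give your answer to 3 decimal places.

n = 11, x̄ = -1.22.
For a Normal prior and Normal likelihood with known variance, the posterior is Normal; its mode equals its mean, the precision-weighted average.
Prior precision 1/σ₀² = 1/8 = 0.125; data precision n/σ² = 11/4 = 2.75.
μ̂ = (0.125·0 + 2.75·(-1.22)) / (0.125 + 2.75) = (-3.355)/2.875 = -671/575 ≈ -1.167.

μ̂_MAP = -1.167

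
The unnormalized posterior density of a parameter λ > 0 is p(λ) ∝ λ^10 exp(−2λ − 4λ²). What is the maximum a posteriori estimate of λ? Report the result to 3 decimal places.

ℓ'(λ) = 10/λ − 2 − 8λ. Setting this to zero and multiplying by λ: 8λ² + 2λ − 10 = 0.
λ = (−2 + √(2² + 4·8·10)) / (2·8) = (−2 + √324) / 16 = (−2 + 18)/16 = 1.
ℓ''(λ) = −10/λ² − 8 < 0, confirming a maximum.

λ̂_MAP = 1.000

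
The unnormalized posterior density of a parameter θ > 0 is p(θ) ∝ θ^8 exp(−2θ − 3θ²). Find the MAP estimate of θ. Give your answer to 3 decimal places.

θ̂_MAP = 1.000

ℓ'(θ) = 8/θ − 2 − 6θ. Setting this to zero and multiplying by θ: 6θ² + 2θ − 8 = 0.
θ = (−2 + √(2² + 4·6·8)) / (2·6) = (−2 + √196) / 12 = (−2 + 14)/12 = 1.
ℓ''(θ) = −8/θ² − 6 < 0, confirming a maximum.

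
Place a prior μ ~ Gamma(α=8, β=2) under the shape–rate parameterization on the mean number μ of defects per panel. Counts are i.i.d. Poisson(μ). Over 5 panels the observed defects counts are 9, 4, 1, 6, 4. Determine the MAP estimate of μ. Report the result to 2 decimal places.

Σxᵢ = 9+4+1+6+4 = 24, with n = 5.
Posterior ∝ μ^7e^(−2μ) · μ^24e^(−5μ) = μ^31e^(−7μ), i.e. Gamma(shape=32, rate=7).
The mode of a Gamma(a, b) with a ≥ 1 (shape–rate) is (a−1)/b = 31/7 ≈ 4.43.

μ̂_MAP = 4.43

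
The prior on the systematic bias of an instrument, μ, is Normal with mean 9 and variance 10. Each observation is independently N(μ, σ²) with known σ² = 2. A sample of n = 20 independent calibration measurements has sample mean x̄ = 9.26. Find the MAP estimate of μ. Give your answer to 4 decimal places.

μ̂_MAP = 9.2574

n = 20, x̄ = 9.26.
For a Normal prior and Normal likelihood with known variance, the posterior is Normal; its mode equals its mean, the precision-weighted average.
Prior precision 1/σ₀² = 1/10 = 0.1; data precision n/σ² = 20/2 = 10.
μ̂ = (0.1·9 + 10·9.26) / (0.1 + 10) = 93.5/10.1 = 935/101 ≈ 9.2574.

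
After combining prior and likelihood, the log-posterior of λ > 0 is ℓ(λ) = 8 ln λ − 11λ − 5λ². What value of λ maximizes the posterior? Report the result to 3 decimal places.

ℓ'(λ) = 8/λ − 11 − 10λ. Setting this to zero and multiplying by λ: 10λ² + 11λ − 8 = 0.
λ = (−11 + √(11² + 4·10·8)) / (2·10) = (−11 + √441) / 20 = (−11 + 21)/20 = 1/2.
ℓ''(λ) = −8/λ² − 10 < 0, confirming a maximum.

λ̂_MAP = 0.500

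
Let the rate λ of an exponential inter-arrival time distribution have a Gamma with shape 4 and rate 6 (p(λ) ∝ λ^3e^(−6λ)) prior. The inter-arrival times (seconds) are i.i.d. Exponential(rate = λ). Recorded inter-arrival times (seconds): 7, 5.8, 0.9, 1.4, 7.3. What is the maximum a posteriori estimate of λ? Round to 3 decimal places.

The Exponential(rate=λ) likelihood is ∝ λ^n e^(−λΣtᵢ). Here n = 5 and Σtᵢ = 7 + 5.8 + 0.9 + 1.4 + 7.3 = 22.4.
Posterior ∝ λ^3e^(−6λ) · λ^5e^(−22.4λ) = λ^8e^(−28.4λ), i.e. Gamma(9, 28.4).
Mode = (a−1)/b = 8/28.4 ≈ 0.282.

λ̂_MAP = 0.282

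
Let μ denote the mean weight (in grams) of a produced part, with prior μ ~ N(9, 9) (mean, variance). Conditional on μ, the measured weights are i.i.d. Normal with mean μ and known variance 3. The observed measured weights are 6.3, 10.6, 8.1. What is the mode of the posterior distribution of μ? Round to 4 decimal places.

n = 3; x̄ = (6.3 + 10.6 + 8.1)/3 = 25/3 = 25/3 ≈ 8.3333.
For a Normal prior and Normal likelihood with known variance, the posterior is Normal; its mode equals its mean, the precision-weighted average.
Prior precision 1/σ₀² = 1/9; data precision n/σ² = 3/3 = 1.
μ̂ = ((1/9)·9 + 1·(25/3)) / (1/9 + 1) = (28/3)/(10/9) = 8.4000.

μ̂_MAP = 8.4000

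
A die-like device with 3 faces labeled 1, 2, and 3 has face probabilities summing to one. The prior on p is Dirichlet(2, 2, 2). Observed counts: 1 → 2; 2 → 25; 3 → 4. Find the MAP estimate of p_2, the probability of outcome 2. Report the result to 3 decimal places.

The posterior is Dirichlet(αᵢ + nᵢ) = Dirichlet(4, 27, 6).
For a Dirichlet(a₁,…,a_K) with all aᵢ > 1, the mode has j-th component (aⱼ − 1)/(Σaᵢ − K).
Here Σaᵢ = 37 and K = 3, so p_2 = (27 − 1)/(37 − 3) = 26/34 ≈ 0.765.

MAP estimate: 0.765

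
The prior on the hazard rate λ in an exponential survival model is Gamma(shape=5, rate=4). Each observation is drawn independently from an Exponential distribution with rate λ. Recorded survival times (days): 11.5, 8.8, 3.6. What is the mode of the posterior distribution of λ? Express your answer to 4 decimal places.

λ̂_MAP = 0.2509

The Exponential(rate=λ) likelihood is ∝ λ^n e^(−λΣtᵢ). Here n = 3 and Σtᵢ = 11.5 + 8.8 + 3.6 = 23.9.
Posterior ∝ λ^4e^(−4λ) · λ^3e^(−23.9λ) = λ^7e^(−27.9λ), i.e. Gamma(8, 27.9).
Mode = (a−1)/b = 7/27.9 ≈ 0.2509.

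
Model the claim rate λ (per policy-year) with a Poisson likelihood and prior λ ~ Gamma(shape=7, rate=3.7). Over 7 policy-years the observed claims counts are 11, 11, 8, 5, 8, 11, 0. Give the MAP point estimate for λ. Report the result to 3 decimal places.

Σxᵢ = 11+11+8+5+8+11+0 = 54, with n = 7.
Posterior ∝ λ^6e^(−3.7λ) · λ^54e^(−7λ) = λ^60e^(−10.7λ), i.e. Gamma(shape=61, rate=10.7).
The mode of a Gamma(a, b) with a ≥ 1 (shape–rate) is (a−1)/b = 60/10.7 ≈ 5.607.

λ̂_MAP = 5.607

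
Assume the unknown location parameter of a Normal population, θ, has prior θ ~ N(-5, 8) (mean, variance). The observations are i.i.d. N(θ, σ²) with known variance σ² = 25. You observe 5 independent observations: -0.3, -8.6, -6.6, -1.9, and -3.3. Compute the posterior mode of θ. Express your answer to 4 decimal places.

n = 5; x̄ = ((-0.3) + (-8.6) + (-6.6) + (-1.9) + (-3.3))/5 = -20.7/5 = -4.14.
For a Normal prior and Normal likelihood with known variance, the posterior is Normal; its mode equals its mean, the precision-weighted average.
Prior precision 1/σ₀² = 1/8 = 0.125; data precision n/σ² = 5/25 = 0.2.
θ̂ = (0.125·(-5) + 0.2·(-4.14)) / (0.125 + 0.2) = (-1.453)/0.325 = -1453/325 ≈ -4.4708.

θ̂_MAP = -4.4708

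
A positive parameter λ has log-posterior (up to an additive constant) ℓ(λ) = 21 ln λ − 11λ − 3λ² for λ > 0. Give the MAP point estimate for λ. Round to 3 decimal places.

ℓ'(λ) = 21/λ − 11 − 6λ. Setting this to zero and multiplying by λ: 6λ² + 11λ − 21 = 0.
λ = (−11 + √(11² + 4·6·21)) / (2·6) = (−11 + √625) / 12 = (−11 + 25)/12 = 7/6.
ℓ''(λ) = −21/λ² − 6 < 0, confirming a maximum.

λ̂_MAP = 1.167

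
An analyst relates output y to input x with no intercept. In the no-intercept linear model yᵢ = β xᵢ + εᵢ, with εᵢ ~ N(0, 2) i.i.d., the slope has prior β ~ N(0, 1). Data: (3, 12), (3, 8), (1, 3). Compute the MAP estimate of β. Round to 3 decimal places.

log p(β | y) = −Σ(yᵢ − βxᵢ)²/(2·2) − β²/(2·1) + const.
Setting the derivative to zero: Σxᵢ(yᵢ − βxᵢ)/2 − β/1 = 0, so β = Σxᵢyᵢ / (Σxᵢ² + σ²/τ²).
Σxᵢyᵢ = 3·12 + 3·8 + 1·3 = 63; Σxᵢ² = 19; σ²/τ² = 2.
β̂_MAP = 63 / (19 + 2) = 63/21 ≈ 3.000.

β̂_MAP = 3.000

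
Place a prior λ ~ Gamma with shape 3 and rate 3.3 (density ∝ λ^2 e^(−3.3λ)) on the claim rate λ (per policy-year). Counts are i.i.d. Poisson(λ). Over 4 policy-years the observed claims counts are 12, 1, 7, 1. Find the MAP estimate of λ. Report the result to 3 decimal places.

Σxᵢ = 12+1+7+1 = 21, with n = 4.
Posterior ∝ λ^2e^(−3.3λ) · λ^21e^(−4λ) = λ^23e^(−7.3λ), i.e. Gamma(shape=24, rate=7.3).
The mode of a Gamma(a, b) with a ≥ 1 (shape–rate) is (a−1)/b = 23/7.3 ≈ 3.151.

λ̂_MAP = 3.151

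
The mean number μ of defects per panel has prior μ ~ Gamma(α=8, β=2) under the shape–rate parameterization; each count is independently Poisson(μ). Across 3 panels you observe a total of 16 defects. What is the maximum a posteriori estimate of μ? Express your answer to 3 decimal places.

Σxᵢ = 16, n = 3.
Posterior ∝ μ^7e^(−2μ) · μ^16e^(−3μ) = μ^23e^(−5μ), i.e. Gamma(shape=24, rate=5).
The mode of a Gamma(a, b) with a ≥ 1 (shape–rate) is (a−1)/b = 23/5 ≈ 4.600.

μ̂_MAP = 4.600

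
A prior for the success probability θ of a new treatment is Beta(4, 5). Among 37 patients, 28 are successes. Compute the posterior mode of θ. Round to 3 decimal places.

Prior: Beta(4, 5).
Data: 28 successes in 37 trials. The binomial likelihood contributes θ^28(1−θ)^9, so the posterior is Beta(4+28, 5+9) = Beta(32, 14).
For Beta(a, b) with a, b > 1 the mode is (a−1)/(a+b−2) = 31/44 ≈ 0.705.

θ̂_MAP = 0.705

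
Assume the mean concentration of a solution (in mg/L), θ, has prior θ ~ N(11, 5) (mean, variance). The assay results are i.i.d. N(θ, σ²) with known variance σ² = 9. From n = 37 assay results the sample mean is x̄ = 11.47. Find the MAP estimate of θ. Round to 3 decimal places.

θ̂_MAP = 11.448

n = 37, x̄ = 11.47.
For a Normal prior and Normal likelihood with known variance, the posterior is Normal; its mode equals its mean, the precision-weighted average.
Prior precision 1/σ₀² = 1/5 = 0.2; data precision n/σ² = 37/9.
θ̂ = (0.2·11 + (37/9)·11.47) / (0.2 + 37/9) = (44419/900)/(194/45) = 44419/3880 ≈ 11.448.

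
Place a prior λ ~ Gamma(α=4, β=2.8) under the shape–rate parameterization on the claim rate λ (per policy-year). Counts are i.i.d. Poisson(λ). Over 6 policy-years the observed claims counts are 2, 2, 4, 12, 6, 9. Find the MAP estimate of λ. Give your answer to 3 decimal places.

Σxᵢ = 2+2+4+12+6+9 = 35, with n = 6.
Posterior ∝ λ^3e^(−2.8λ) · λ^35e^(−6λ) = λ^38e^(−8.8λ), i.e. Gamma(shape=39, rate=8.8).
The mode of a Gamma(a, b) with a ≥ 1 (shape–rate) is (a−1)/b = 38/8.8 ≈ 4.318.

λ̂_MAP = 4.318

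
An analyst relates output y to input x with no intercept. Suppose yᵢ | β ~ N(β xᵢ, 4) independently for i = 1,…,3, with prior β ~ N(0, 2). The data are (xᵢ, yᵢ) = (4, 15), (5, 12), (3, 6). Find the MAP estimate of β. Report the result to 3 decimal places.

log p(β | y) = −Σ(yᵢ − βxᵢ)²/(2·4) − β²/(2·2) + const.
Setting the derivative to zero: Σxᵢ(yᵢ − βxᵢ)/4 − β/2 = 0, so β = Σxᵢyᵢ / (Σxᵢ² + σ²/τ²).
Σxᵢyᵢ = 4·15 + 5·12 + 3·6 = 138; Σxᵢ² = 50; σ²/τ² = 2.
β̂_MAP = 138 / (50 + 2) = 138/52 ≈ 2.654.

β̂_MAP = 2.654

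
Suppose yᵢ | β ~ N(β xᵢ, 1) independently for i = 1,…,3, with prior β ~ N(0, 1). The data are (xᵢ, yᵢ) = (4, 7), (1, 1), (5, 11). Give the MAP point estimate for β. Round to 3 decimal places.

log p(β | y) = −Σ(yᵢ − βxᵢ)²/(2·1) − β²/(2·1) + const.
Setting the derivative to zero: Σxᵢ(yᵢ − βxᵢ)/1 − β/1 = 0, so β = Σxᵢyᵢ / (Σxᵢ² + σ²/τ²).
Σxᵢyᵢ = 4·7 + 1·1 + 5·11 = 84; Σxᵢ² = 42; σ²/τ² = 1.
β̂_MAP = 84 / (42 + 1) = 84/43 ≈ 1.953.

β̂_MAP = 1.953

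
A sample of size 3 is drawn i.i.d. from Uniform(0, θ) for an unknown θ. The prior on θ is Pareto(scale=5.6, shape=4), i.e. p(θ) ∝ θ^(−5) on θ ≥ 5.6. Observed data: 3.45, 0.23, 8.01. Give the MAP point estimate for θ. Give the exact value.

θ̂_MAP = 8.01

The Uniform(0, θ) likelihood is θ^(−n) for θ ≥ max(xᵢ), zero otherwise. Here max(xᵢ) = 8.01.
Posterior ∝ θ^(−5) · θ^(−3) = θ^(−8) on θ ≥ max(5.6, 8.01) = 8.01.
This density is strictly decreasing in θ, so the posterior mode lies at the lower boundary of the support.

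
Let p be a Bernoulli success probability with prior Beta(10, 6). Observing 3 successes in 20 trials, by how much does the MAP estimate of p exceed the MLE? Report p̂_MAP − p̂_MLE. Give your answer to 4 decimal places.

Posterior is Beta(13, 23); MAP = (13−1)/(36−2) = 12/34 ≈ 0.35294.
MLE ignores the prior: p̂_MLE = k/n = 3/20 ≈ 0.15000.
Difference = 12/34 − 3/20 = 69/340 ≈ 0.2029.

MAP − MLE = 0.2029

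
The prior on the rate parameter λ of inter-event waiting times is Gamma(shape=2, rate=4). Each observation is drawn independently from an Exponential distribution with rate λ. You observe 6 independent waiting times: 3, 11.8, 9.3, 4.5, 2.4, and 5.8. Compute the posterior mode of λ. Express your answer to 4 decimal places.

λ̂_MAP = 0.1716

The Exponential(rate=λ) likelihood is ∝ λ^n e^(−λΣtᵢ). Here n = 6 and Σtᵢ = 3 + 11.8 + 9.3 + 4.5 + 2.4 + 5.8 = 36.8.
Posterior ∝ λe^(−4λ) · λ^6e^(−36.8λ) = λ^7e^(−40.8λ), i.e. Gamma(8, 40.8).
Mode = (a−1)/b = 7/40.8 ≈ 0.1716.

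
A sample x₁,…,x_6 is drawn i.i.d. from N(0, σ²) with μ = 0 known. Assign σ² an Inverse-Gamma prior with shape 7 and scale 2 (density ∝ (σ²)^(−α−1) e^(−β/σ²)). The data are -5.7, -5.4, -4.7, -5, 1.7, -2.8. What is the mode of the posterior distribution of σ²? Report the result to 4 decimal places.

σ̂²_MAP = 5.6123

Sum of squared deviations about the known mean: SS = (-5.7−0)² + (-5.4−0)² + (-4.7−0)² + (-5−0)² + (1.7−0)² + (-2.8−0)² = 119.47.
The Normal likelihood contributes (σ²)^(−n/2) exp(−SS/(2σ²)), so the posterior is Inverse-Gamma(α + n/2, β + SS/2) = Inverse-Gamma(10, 61.735).
The mode of Inverse-Gamma(a, b) is b/(a+1) = 61.735/11 ≈ 5.6123.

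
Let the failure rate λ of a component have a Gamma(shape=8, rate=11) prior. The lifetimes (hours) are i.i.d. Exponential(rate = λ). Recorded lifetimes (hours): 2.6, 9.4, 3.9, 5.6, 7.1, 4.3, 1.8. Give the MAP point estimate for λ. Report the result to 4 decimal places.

The Exponential(rate=λ) likelihood is ∝ λ^n e^(−λΣtᵢ). Here n = 7 and Σtᵢ = 2.6 + 9.4 + 3.9 + 5.6 + 7.1 + 4.3 + 1.8 = 34.7.
Posterior ∝ λ^7e^(−11λ) · λ^7e^(−34.7λ) = λ^14e^(−45.7λ), i.e. Gamma(15, 45.7).
Mode = (a−1)/b = 14/45.7 ≈ 0.3063.

λ̂_MAP = 0.3063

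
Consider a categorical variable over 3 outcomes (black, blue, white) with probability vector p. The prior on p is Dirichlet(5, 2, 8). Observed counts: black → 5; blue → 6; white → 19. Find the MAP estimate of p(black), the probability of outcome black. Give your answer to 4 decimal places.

The posterior is Dirichlet(αᵢ + nᵢ) = Dirichlet(10, 8, 27).
For a Dirichlet(a₁,…,a_K) with all aᵢ > 1, the mode has j-th component (aⱼ − 1)/(Σaᵢ − K).
Here Σaᵢ = 45 and K = 3, so p(black) = (10 − 1)/(45 − 3) = 9/42 ≈ 0.2143.

MAP estimate of p(black) = 0.2143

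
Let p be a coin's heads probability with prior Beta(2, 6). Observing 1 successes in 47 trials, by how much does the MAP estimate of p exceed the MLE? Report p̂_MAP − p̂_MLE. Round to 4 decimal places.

Posterior is Beta(3, 52); MAP = (3−1)/(55−2) = 2/53 ≈ 0.03774.
MLE ignores the prior: p̂_MLE = k/n = 1/47 ≈ 0.02128.
Difference = 2/53 − 1/47 = 41/2491 ≈ 0.0165.

MAP − MLE = 0.0165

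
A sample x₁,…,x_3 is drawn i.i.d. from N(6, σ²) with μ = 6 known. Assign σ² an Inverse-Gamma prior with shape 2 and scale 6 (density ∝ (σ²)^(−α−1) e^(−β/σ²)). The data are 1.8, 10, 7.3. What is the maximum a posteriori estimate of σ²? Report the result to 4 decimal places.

σ̂²_MAP = 5.2589

Sum of squared deviations about the known mean: SS = (1.8−6)² + (10−6)² + (7.3−6)² = 35.33.
The Normal likelihood contributes (σ²)^(−n/2) exp(−SS/(2σ²)), so the posterior is Inverse-Gamma(α + n/2, β + SS/2) = Inverse-Gamma(3.5, 23.665).
The mode of Inverse-Gamma(a, b) is b/(a+1) = 23.665/4.5 ≈ 5.2589.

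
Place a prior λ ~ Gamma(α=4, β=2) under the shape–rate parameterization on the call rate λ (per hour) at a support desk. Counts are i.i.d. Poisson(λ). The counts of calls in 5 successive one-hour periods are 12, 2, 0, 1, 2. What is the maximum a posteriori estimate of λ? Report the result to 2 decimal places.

Σxᵢ = 12+2+0+1+2 = 17, with n = 5.
Posterior ∝ λ^3e^(−2λ) · λ^17e^(−5λ) = λ^20e^(−7λ), i.e. Gamma(shape=21, rate=7).
The mode of a Gamma(a, b) with a ≥ 1 (shape–rate) is (a−1)/b = 20/7 ≈ 2.86.

λ̂_MAP = 2.86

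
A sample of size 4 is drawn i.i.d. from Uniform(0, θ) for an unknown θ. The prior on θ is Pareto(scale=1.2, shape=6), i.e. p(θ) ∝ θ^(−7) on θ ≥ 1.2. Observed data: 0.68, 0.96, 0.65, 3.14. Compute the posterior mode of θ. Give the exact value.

θ̂_MAP = 3.14

The Uniform(0, θ) likelihood is θ^(−n) for θ ≥ max(xᵢ), zero otherwise. Here max(xᵢ) = 3.14.
Posterior ∝ θ^(−7) · θ^(−4) = θ^(−11) on θ ≥ max(1.2, 3.14) = 3.14.
This density is strictly decreasing in θ, so the posterior mode lies at the lower boundary of the support.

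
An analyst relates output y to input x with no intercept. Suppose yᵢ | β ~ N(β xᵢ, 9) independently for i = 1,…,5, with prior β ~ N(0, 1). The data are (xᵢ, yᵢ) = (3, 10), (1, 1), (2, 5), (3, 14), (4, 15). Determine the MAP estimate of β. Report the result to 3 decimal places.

log p(β | y) = −Σ(yᵢ − βxᵢ)²/(2·9) − β²/(2·1) + const.
Setting the derivative to zero: Σxᵢ(yᵢ − βxᵢ)/9 − β/1 = 0, so β = Σxᵢyᵢ / (Σxᵢ² + σ²/τ²).
Σxᵢyᵢ = 3·10 + 1·1 + 2·5 + 3·14 + 4·15 = 143; Σxᵢ² = 39; σ²/τ² = 9.
β̂_MAP = 143 / (39 + 9) = 143/48 ≈ 2.979.

β̂_MAP = 2.979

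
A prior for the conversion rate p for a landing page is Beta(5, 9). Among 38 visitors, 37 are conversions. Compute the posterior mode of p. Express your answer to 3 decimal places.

Prior: Beta(5, 9).
Data: 37 successes in 38 trials. The binomial likelihood contributes p^37(1−p)^1, so the posterior is Beta(5+37, 9+1) = Beta(42, 10).
For Beta(a, b) with a, b > 1 the mode is (a−1)/(a+b−2) = 41/50 ≈ 0.820.

p̂_MAP = 0.820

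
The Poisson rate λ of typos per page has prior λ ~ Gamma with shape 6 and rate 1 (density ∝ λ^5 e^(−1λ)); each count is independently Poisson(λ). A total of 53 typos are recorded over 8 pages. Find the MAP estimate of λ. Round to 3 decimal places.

Σxᵢ = 53, n = 8.
Posterior ∝ λ^5e^(−1λ) · λ^53e^(−8λ) = λ^58e^(−9λ), i.e. Gamma(shape=59, rate=9).
The mode of a Gamma(a, b) with a ≥ 1 (shape–rate) is (a−1)/b = 58/9 ≈ 6.444.

λ̂_MAP = 6.444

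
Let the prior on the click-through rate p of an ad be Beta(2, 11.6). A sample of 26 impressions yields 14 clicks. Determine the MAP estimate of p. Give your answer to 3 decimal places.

p̂_MAP = 0.399

Prior: Beta(2, 11.6).
Data: 14 successes in 26 trials. The binomial likelihood contributes p^14(1−p)^12, so the posterior is Beta(2+14, 11.6+12) = Beta(16, 23.6).
For Beta(a, b) with a, b > 1 the mode is (a−1)/(a+b−2) = 15/37.6 ≈ 0.399.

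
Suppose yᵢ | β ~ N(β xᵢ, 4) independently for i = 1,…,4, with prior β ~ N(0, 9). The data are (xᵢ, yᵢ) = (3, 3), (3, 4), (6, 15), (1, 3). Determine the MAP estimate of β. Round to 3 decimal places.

β̂_MAP = 2.056

log p(β | y) = −Σ(yᵢ − βxᵢ)²/(2·4) − β²/(2·9) + const.
Setting the derivative to zero: Σxᵢ(yᵢ − βxᵢ)/4 − β/9 = 0, so β = Σxᵢyᵢ / (Σxᵢ² + σ²/τ²).
Σxᵢyᵢ = 3·3 + 3·4 + 6·15 + 1·3 = 114; Σxᵢ² = 55; σ²/τ² = 4/9.
β̂_MAP = 114 / (55 + 4/9) = 114/(499/9) = 1026/499 ≈ 2.056.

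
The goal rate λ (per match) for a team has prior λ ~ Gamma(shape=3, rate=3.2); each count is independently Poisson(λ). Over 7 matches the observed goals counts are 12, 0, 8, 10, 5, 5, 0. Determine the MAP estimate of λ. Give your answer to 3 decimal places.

Σxᵢ = 12+0+8+10+5+5+0 = 40, with n = 7.
Posterior ∝ λ^2e^(−3.2λ) · λ^40e^(−7λ) = λ^42e^(−10.2λ), i.e. Gamma(shape=43, rate=10.2).
The mode of a Gamma(a, b) with a ≥ 1 (shape–rate) is (a−1)/b = 42/10.2 ≈ 4.118.

λ̂_MAP = 4.118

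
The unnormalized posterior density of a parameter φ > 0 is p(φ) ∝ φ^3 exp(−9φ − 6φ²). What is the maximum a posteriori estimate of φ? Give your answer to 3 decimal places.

φ̂_MAP = 0.250

ℓ'(φ) = 3/φ − 9 − 12φ. Setting this to zero and multiplying by φ: 12φ² + 9φ − 3 = 0.
φ = (−9 + √(9² + 4·12·3)) / (2·12) = (−9 + √225) / 24 = (−9 + 15)/24 = 1/4.
ℓ''(φ) = −3/φ² − 12 < 0, confirming a maximum.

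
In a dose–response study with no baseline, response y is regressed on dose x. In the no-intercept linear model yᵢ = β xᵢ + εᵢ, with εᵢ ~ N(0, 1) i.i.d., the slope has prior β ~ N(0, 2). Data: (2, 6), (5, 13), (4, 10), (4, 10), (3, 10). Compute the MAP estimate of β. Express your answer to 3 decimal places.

log p(β | y) = −Σ(yᵢ − βxᵢ)²/(2·1) − β²/(2·2) + const.
Setting the derivative to zero: Σxᵢ(yᵢ − βxᵢ)/1 − β/2 = 0, so β = Σxᵢyᵢ / (Σxᵢ² + σ²/τ²).
Σxᵢyᵢ = 2·6 + 5·13 + 4·10 + 4·10 + 3·10 = 187; Σxᵢ² = 70; σ²/τ² = 0.5.
β̂_MAP = 187 / (70 + 0.5) = 187/70.5 ≈ 2.652.

β̂_MAP = 2.652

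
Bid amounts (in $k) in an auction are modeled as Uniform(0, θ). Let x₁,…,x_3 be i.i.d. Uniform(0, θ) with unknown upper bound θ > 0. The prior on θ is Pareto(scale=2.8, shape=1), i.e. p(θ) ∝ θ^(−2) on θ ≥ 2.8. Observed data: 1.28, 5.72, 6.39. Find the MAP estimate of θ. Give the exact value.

θ̂_MAP = 6.39

The Uniform(0, θ) likelihood is θ^(−n) for θ ≥ max(xᵢ), zero otherwise. Here max(xᵢ) = 6.39.
Posterior ∝ θ^(−2) · θ^(−3) = θ^(−5) on θ ≥ max(2.8, 6.39) = 6.39.
This density is strictly decreasing in θ, so the posterior mode lies at the lower boundary of the support.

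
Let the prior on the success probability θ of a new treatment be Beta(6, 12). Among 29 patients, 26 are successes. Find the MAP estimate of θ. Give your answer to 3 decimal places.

θ̂_MAP = 0.689

Prior: Beta(6, 12).
Data: 26 successes in 29 trials. The binomial likelihood contributes θ^26(1−θ)^3, so the posterior is Beta(6+26, 12+3) = Beta(32, 15).
For Beta(a, b) with a, b > 1 the mode is (a−1)/(a+b−2) = 31/45 ≈ 0.689.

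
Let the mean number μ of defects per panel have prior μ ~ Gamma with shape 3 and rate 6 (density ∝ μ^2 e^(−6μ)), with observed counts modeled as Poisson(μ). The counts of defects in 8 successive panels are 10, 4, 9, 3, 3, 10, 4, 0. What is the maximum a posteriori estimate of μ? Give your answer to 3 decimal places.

Σxᵢ = 10+4+9+3+3+10+4+0 = 43, with n = 8.
Posterior ∝ μ^2e^(−6μ) · μ^43e^(−8μ) = μ^45e^(−14μ), i.e. Gamma(shape=46, rate=14).
The mode of a Gamma(a, b) with a ≥ 1 (shape–rate) is (a−1)/b = 45/14 ≈ 3.214.

μ̂_MAP = 3.214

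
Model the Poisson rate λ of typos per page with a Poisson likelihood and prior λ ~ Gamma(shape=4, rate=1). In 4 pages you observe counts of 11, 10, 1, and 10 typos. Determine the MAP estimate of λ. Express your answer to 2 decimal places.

Σxᵢ = 11+10+1+10 = 32, with n = 4.
Posterior ∝ λ^3e^(−1λ) · λ^32e^(−4λ) = λ^35e^(−5λ), i.e. Gamma(shape=36, rate=5).
The mode of a Gamma(a, b) with a ≥ 1 (shape–rate) is (a−1)/b = 35/5 ≈ 7.00.

λ̂_MAP = 7.00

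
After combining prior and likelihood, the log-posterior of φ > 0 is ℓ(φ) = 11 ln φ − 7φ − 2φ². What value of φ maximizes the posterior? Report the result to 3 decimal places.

φ̂_MAP = 1.000

ℓ'(φ) = 11/φ − 7 − 4φ. Setting this to zero and multiplying by φ: 4φ² + 7φ − 11 = 0.
φ = (−7 + √(7² + 4·4·11)) / (2·4) = (−7 + √225) / 8 = (−7 + 15)/8 = 1.
ℓ''(φ) = −11/φ² − 4 < 0, confirming a maximum.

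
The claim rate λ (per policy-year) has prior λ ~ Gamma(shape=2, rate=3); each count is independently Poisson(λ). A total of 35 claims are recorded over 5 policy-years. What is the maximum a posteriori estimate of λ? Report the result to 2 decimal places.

Σxᵢ = 35, n = 5.
Posterior ∝ λe^(−3λ) · λ^35e^(−5λ) = λ^36e^(−8λ), i.e. Gamma(shape=37, rate=8).
The mode of a Gamma(a, b) with a ≥ 1 (shape–rate) is (a−1)/b = 36/8 ≈ 4.50.

λ̂_MAP = 4.50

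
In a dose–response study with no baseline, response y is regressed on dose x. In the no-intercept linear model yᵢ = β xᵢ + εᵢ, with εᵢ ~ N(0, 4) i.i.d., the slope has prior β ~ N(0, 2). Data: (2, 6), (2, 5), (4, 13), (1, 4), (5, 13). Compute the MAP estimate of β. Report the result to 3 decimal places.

log p(β | y) = −Σ(yᵢ − βxᵢ)²/(2·4) − β²/(2·2) + const.
Setting the derivative to zero: Σxᵢ(yᵢ − βxᵢ)/4 − β/2 = 0, so β = Σxᵢyᵢ / (Σxᵢ² + σ²/τ²).
Σxᵢyᵢ = 2·6 + 2·5 + 4·13 + 1·4 + 5·13 = 143; Σxᵢ² = 50; σ²/τ² = 2.
β̂_MAP = 143 / (50 + 2) = 143/52 ≈ 2.750.

β̂_MAP = 2.750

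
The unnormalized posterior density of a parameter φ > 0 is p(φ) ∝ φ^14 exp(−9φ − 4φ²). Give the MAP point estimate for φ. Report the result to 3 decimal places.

ℓ'(φ) = 14/φ − 9 − 8φ. Setting this to zero and multiplying by φ: 8φ² + 9φ − 14 = 0.
φ = (−9 + √(9² + 4·8·14)) / (2·8) = (−9 + √529) / 16 = (−9 + 23)/16 = 7/8.
ℓ''(φ) = −14/φ² − 8 < 0, confirming a maximum.

φ̂_MAP = 0.875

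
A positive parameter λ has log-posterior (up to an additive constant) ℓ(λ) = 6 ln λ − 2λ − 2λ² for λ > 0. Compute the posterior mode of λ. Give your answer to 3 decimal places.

λ̂_MAP = 1.000

ℓ'(λ) = 6/λ − 2 − 4λ. Setting this to zero and multiplying by λ: 4λ² + 2λ − 6 = 0.
λ = (−2 + √(2² + 4·4·6)) / (2·4) = (−2 + √100) / 8 = (−2 + 10)/8 = 1.
ℓ''(λ) = −6/λ² − 4 < 0, confirming a maximum.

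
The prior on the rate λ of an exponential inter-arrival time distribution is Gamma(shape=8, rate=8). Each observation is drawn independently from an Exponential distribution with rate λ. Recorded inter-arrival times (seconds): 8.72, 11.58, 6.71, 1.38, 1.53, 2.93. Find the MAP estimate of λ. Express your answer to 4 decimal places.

The Exponential(rate=λ) likelihood is ∝ λ^n e^(−λΣtᵢ). Here n = 6 and Σtᵢ = 8.72 + 11.58 + 6.71 + 1.38 + 1.53 + 2.93 = 32.85.
Posterior ∝ λ^7e^(−8λ) · λ^6e^(−32.85λ) = λ^13e^(−40.85λ), i.e. Gamma(14, 40.85).
Mode = (a−1)/b = 13/40.85 ≈ 0.3182.

λ̂_MAP = 0.3182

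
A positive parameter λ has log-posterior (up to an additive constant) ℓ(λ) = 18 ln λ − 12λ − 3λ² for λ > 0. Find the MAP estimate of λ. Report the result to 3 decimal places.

λ̂_MAP = 1.000

ℓ'(λ) = 18/λ − 12 − 6λ. Setting this to zero and multiplying by λ: 6λ² + 12λ − 18 = 0.
λ = (−12 + √(12² + 4·6·18)) / (2·6) = (−12 + √576) / 12 = (−12 + 24)/12 = 1.
ℓ''(λ) = −18/λ² − 6 < 0, confirming a maximum.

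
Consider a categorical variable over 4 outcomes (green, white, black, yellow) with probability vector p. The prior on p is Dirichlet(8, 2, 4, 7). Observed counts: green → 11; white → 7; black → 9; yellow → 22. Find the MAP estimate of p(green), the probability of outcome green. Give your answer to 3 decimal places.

MAP estimate of p(green) = 0.273

The posterior is Dirichlet(αᵢ + nᵢ) = Dirichlet(19, 9, 13, 29).
For a Dirichlet(a₁,…,a_K) with all aᵢ > 1, the mode has j-th component (aⱼ − 1)/(Σaᵢ − K).
Here Σaᵢ = 70 and K = 4, so p(green) = (19 − 1)/(70 − 4) = 18/66 ≈ 0.273.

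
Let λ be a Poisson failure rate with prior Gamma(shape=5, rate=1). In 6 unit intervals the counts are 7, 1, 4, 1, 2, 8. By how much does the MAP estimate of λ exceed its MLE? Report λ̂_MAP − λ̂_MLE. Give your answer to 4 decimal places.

MAP − MLE = 0.0238

Σxᵢ = 23. Posterior is Gamma(28, 7); MAP = (28−1)/7 = 27/7 ≈ 3.85714.
MLE = x̄ = 23/6 ≈ 3.83333.
Difference = 27/7 − 23/6 = 1/42 ≈ 0.0238.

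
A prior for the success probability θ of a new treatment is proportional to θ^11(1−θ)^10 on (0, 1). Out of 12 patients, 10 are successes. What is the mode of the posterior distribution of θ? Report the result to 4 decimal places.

The prior density ∝ θ^11(1−θ)^10 is the kernel of Beta(12, 11).
Data: 10 successes in 12 trials. The binomial likelihood contributes θ^10(1−θ)^2, so the posterior is Beta(12+10, 11+2) = Beta(22, 13).
For Beta(a, b) with a, b > 1 the mode is (a−1)/(a+b−2) = 21/33 ≈ 0.6364.

θ̂_MAP = 0.6364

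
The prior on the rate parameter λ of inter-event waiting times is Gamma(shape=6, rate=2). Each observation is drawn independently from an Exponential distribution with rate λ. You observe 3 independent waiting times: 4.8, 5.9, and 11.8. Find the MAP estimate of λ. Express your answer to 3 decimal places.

The Exponential(rate=λ) likelihood is ∝ λ^n e^(−λΣtᵢ). Here n = 3 and Σtᵢ = 4.8 + 5.9 + 11.8 = 22.5.
Posterior ∝ λ^5e^(−2λ) · λ^3e^(−22.5λ) = λ^8e^(−24.5λ), i.e. Gamma(9, 24.5).
Mode = (a−1)/b = 8/24.5 ≈ 0.327.

λ̂_MAP = 0.327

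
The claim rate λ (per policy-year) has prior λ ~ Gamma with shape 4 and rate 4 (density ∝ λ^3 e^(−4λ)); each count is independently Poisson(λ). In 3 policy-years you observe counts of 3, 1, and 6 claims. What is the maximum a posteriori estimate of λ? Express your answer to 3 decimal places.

Σxᵢ = 3+1+6 = 10, with n = 3.
Posterior ∝ λ^3e^(−4λ) · λ^10e^(−3λ) = λ^13e^(−7λ), i.e. Gamma(shape=14, rate=7).
The mode of a Gamma(a, b) with a ≥ 1 (shape–rate) is (a−1)/b = 13/7 ≈ 1.857.

λ̂_MAP = 1.857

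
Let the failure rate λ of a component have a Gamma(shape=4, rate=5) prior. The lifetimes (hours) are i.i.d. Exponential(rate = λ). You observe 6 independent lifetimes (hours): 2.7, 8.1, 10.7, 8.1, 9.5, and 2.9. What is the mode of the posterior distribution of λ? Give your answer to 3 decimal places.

The Exponential(rate=λ) likelihood is ∝ λ^n e^(−λΣtᵢ). Here n = 6 and Σtᵢ = 2.7 + 8.1 + 10.7 + 8.1 + 9.5 + 2.9 = 42.
Posterior ∝ λ^3e^(−5λ) · λ^6e^(−42λ) = λ^9e^(−47λ), i.e. Gamma(10, 47).
Mode = (a−1)/b = 9/47 ≈ 0.191.

λ̂_MAP = 0.191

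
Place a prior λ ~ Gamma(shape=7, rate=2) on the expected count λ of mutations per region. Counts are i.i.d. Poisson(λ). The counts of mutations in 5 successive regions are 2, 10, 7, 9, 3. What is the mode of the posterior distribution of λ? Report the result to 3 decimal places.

Σxᵢ = 2+10+7+9+3 = 31, with n = 5.
Posterior ∝ λ^6e^(−2λ) · λ^31e^(−5λ) = λ^37e^(−7λ), i.e. Gamma(shape=38, rate=7).
The mode of a Gamma(a, b) with a ≥ 1 (shape–rate) is (a−1)/b = 37/7 ≈ 5.286.

λ̂_MAP = 5.286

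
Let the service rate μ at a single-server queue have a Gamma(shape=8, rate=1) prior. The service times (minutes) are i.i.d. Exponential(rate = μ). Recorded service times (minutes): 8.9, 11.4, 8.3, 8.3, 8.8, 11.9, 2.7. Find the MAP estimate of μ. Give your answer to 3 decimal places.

μ̂_MAP = 0.228

The Exponential(rate=μ) likelihood is ∝ μ^n e^(−μΣtᵢ). Here n = 7 and Σtᵢ = 8.9 + 11.4 + 8.3 + 8.3 + 8.8 + 11.9 + 2.7 = 60.3.
Posterior ∝ μ^7e^(−1μ) · μ^7e^(−60.3μ) = μ^14e^(−61.3μ), i.e. Gamma(15, 61.3).
Mode = (a−1)/b = 14/61.3 ≈ 0.228.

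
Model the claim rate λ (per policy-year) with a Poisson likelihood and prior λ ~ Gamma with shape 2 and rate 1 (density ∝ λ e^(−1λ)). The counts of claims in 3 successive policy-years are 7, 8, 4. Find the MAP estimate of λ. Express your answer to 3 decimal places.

Σxᵢ = 7+8+4 = 19, with n = 3.
Posterior ∝ λe^(−1λ) · λ^19e^(−3λ) = λ^20e^(−4λ), i.e. Gamma(shape=21, rate=4).
The mode of a Gamma(a, b) with a ≥ 1 (shape–rate) is (a−1)/b = 20/4 ≈ 5.000.

λ̂_MAP = 5.000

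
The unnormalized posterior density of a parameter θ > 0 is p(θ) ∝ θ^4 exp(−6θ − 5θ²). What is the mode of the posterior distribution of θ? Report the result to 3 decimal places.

ℓ'(θ) = 4/θ − 6 − 10θ. Setting this to zero and multiplying by θ: 10θ² + 6θ − 4 = 0.
θ = (−6 + √(6² + 4·10·4)) / (2·10) = (−6 + √196) / 20 = (−6 + 14)/20 = 2/5.
ℓ''(θ) = −4/θ² − 10 < 0, confirming a maximum.

θ̂_MAP = 0.400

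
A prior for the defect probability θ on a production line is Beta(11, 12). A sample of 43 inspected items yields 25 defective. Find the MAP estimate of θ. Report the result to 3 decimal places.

θ̂_MAP = 0.547

Prior: Beta(11, 12).
Data: 25 successes in 43 trials. The binomial likelihood contributes θ^25(1−θ)^18, so the posterior is Beta(11+25, 12+18) = Beta(36, 30).
For Beta(a, b) with a, b > 1 the mode is (a−1)/(a+b−2) = 35/64 ≈ 0.547.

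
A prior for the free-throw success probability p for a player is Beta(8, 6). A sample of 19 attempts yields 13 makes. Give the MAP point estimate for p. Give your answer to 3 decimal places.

Prior: Beta(8, 6).
Data: 13 successes in 19 trials. The binomial likelihood contributes p^13(1−p)^6, so the posterior is Beta(8+13, 6+6) = Beta(21, 12).
For Beta(a, b) with a, b > 1 the mode is (a−1)/(a+b−2) = 20/31 ≈ 0.645.

p̂_MAP = 0.645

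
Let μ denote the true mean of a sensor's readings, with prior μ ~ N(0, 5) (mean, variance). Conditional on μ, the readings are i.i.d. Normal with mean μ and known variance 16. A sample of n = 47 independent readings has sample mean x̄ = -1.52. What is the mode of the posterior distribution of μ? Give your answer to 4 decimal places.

n = 47, x̄ = -1.52.
For a Normal prior and Normal likelihood with known variance, the posterior is Normal; its mode equals its mean, the precision-weighted average.
Prior precision 1/σ₀² = 1/5 = 0.2; data precision n/σ² = 47/16 = 2.9375.
μ̂ = (0.2·0 + 2.9375·(-1.52)) / (0.2 + 2.9375) = (-4.465)/3.1375 = -1786/1255 ≈ -1.4231.

μ̂_MAP = -1.4231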